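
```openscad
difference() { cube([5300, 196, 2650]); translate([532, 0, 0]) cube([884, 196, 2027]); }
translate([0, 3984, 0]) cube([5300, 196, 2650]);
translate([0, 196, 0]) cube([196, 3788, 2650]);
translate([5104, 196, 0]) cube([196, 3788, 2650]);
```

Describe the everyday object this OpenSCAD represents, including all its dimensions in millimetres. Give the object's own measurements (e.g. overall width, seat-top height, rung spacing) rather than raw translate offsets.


A single room: four walls, each 2650 mm tall and 196 mm thick, enclosing an outside footprint 5300×4180 mm (x × y), no floor or roof. The front and back walls (−y and +y sides) run the full x-width; the side walls fit between their inner faces. A door opening 884 mm wide and 2027 mm tall is cut through the front wall from the floor up, its −x edge 532 mm from the wall's −x end.


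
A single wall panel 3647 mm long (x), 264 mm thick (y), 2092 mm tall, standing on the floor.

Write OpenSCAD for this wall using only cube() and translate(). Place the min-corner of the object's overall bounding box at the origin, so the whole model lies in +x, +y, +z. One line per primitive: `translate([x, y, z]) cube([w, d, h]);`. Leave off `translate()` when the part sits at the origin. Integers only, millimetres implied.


cube([3647, 264, 2092]);


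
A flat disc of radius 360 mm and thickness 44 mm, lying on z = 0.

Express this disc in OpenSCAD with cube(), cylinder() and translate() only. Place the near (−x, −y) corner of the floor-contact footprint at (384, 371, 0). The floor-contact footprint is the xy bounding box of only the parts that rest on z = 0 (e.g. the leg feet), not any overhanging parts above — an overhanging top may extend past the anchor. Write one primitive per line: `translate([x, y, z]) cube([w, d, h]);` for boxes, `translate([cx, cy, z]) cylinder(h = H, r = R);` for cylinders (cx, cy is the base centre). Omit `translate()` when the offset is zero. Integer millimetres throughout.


translate([744, 731, 0]) cylinder(h = 44, r = 360);


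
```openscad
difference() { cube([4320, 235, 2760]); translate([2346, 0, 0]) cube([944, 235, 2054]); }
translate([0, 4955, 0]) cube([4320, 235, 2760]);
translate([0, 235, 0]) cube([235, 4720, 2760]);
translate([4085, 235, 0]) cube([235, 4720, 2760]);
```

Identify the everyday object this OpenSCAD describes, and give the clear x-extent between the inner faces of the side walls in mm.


A single room. The interior width is 3850 mm.

Four walls enclosing a rectangle with a door in the front wall — a room. Outside width 4320 minus two 235 mm walls gives 3850 mm.


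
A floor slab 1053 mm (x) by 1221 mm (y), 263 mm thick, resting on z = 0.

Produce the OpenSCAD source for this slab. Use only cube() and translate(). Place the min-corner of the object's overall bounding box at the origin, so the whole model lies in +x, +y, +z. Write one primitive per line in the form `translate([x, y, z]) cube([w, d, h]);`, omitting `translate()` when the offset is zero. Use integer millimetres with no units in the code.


cube([1053, 1221, 263]);


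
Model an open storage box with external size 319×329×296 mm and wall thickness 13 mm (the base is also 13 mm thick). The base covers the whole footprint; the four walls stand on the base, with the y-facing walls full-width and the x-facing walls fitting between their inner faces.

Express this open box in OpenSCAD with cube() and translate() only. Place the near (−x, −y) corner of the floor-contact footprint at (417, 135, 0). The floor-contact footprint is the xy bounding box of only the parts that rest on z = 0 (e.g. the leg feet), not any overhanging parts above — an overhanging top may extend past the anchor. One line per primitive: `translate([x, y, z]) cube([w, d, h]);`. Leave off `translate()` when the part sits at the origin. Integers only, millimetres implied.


translate([417, 135, 0]) cube([319, 329, 13]);
translate([417, 135, 13]) cube([319, 13, 283]);
translate([417, 451, 13]) cube([319, 13, 283]);
translate([417, 148, 13]) cube([13, 303, 283]);
translate([723, 148, 13]) cube([13, 303, 283]);


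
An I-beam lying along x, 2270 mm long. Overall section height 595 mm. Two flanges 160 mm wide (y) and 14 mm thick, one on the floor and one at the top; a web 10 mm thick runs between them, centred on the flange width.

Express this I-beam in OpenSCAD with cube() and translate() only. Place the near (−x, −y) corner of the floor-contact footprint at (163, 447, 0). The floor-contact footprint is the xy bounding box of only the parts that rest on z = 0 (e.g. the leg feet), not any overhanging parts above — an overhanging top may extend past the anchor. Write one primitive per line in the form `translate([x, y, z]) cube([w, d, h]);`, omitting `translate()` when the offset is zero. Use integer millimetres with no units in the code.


translate([163, 447, 0]) cube([2270, 160, 14]);
translate([163, 522, 14]) cube([2270, 10, 567]);
translate([163, 447, 581]) cube([2270, 160, 14]);


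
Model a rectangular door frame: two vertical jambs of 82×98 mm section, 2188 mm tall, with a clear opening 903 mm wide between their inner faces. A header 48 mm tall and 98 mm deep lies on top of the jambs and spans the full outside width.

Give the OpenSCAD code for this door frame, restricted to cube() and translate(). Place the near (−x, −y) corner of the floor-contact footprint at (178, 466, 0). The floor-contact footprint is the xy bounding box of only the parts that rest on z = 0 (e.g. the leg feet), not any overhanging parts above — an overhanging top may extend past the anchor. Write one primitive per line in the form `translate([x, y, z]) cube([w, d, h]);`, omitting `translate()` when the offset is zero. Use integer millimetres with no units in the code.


translate([178, 466, 0]) cube([82, 98, 2188]);
translate([1163, 466, 0]) cube([82, 98, 2188]);
translate([178, 466, 2188]) cube([1067, 98, 48]);


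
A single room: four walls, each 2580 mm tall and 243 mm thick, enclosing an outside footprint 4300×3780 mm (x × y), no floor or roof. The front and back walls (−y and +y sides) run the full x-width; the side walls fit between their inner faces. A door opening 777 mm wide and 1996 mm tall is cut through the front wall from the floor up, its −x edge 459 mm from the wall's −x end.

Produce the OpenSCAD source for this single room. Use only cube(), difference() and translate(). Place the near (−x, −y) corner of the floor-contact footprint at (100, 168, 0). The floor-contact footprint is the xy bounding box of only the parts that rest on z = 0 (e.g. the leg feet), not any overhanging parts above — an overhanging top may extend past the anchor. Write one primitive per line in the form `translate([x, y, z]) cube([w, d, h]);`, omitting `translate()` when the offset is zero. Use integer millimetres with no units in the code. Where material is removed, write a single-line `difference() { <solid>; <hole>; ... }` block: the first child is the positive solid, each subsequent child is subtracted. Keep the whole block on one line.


difference() { translate([100, 168, 0]) cube([4300, 243, 2580]); translate([559, 168, 0]) cube([777, 243, 1996]); }
translate([100, 3705, 0]) cube([4300, 243, 2580]);
translate([100, 411, 0]) cube([243, 3294, 2580]);
translate([4157, 411, 0]) cube([243, 3294, 2580]);


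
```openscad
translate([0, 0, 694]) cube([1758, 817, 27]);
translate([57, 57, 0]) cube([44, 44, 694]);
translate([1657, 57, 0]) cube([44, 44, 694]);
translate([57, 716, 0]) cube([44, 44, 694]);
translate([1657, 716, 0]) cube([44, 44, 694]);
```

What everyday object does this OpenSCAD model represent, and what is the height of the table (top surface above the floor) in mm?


A table. The table height is 721 mm.

A 1758×817×27 slab sits at z = 694 on four 44 mm square posts — a table. The top surface is at 694 + 27 = 721 mm.


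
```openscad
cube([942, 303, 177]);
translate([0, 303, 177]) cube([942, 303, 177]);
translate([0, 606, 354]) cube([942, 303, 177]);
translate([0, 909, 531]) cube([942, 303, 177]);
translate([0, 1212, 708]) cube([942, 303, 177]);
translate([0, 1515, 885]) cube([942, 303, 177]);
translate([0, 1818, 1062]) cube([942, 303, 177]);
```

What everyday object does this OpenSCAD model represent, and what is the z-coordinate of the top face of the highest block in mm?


A staircase. The total rise is 1239 mm.

7 identical blocks, each offset up and back from the previous — a staircase. Each step is 177 mm tall and there are 7 of them, so the total rise is 7 × 177 = 1239 mm.


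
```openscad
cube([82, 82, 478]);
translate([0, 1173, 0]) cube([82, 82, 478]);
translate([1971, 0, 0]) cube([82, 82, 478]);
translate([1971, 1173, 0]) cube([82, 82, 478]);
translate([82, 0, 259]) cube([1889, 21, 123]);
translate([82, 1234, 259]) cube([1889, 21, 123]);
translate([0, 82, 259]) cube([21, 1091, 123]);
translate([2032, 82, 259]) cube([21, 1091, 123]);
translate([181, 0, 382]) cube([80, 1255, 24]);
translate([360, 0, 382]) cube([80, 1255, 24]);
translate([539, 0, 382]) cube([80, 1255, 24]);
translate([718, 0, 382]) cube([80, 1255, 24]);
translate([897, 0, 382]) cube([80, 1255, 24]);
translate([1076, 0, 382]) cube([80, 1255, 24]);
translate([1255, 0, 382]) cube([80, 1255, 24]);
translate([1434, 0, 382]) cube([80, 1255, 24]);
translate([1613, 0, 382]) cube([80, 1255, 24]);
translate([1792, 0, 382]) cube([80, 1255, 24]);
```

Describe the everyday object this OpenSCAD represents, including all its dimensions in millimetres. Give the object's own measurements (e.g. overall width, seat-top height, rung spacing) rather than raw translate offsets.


A bed frame 2053 mm long (x) by 1255 mm wide (y). Four 82×82 mm corner posts, 478 mm tall, at the corners of the footprint. Four rails of 21 mm thickness and 123 mm height run between adjacent posts with their undersides at z = 259 mm, their outer faces flush with the outside of the frame (the two x-running rails run between the posts' inner faces; the two y-running rails run between the posts' inner faces). 10 slats, each 80 mm wide (x) and 24 mm thick, lie across the top of the two x-running rails, running the full 1255 mm width of the frame in y; along x they sit between the end posts with a 99 mm gap after the −x posts and between neighbouring slats and before the +x posts.


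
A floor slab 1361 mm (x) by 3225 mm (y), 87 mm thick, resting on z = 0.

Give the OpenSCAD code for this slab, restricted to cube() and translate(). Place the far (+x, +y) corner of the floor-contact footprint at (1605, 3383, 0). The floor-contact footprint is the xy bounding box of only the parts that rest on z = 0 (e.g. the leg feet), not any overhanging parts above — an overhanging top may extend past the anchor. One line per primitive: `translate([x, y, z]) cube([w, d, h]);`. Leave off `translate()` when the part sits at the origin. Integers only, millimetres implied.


translate([244, 158, 0]) cube([1361, 3225, 87]);


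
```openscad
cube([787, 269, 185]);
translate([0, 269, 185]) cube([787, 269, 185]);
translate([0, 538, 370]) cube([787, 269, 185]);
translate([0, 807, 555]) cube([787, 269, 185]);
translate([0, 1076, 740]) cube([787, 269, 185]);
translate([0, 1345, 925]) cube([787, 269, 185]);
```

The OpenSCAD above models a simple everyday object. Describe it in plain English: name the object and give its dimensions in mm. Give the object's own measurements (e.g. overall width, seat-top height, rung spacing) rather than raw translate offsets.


A straight staircase of 6 solid steps. Each step is 787 mm wide (x), 269 mm deep (y, the going) and 185 mm tall (the rise). The first step rests on the floor; each subsequent step sits one going further in +y and one rise higher in +z, directly behind and above the previous step with no overlap.


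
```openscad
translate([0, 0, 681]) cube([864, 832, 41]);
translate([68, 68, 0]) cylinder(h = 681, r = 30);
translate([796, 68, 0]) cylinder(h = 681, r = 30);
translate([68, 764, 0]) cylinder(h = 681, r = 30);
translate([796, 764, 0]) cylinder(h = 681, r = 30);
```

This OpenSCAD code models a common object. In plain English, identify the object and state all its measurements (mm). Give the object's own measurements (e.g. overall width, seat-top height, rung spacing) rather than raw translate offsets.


A table: top 864 mm (x) × 832 mm (y), 41 mm thick, upper face at z = 722 mm, on four round legs of 60 mm diameter, each leg's bounding box inset 38 mm from the nearest pair of top edges from z = 0 to the bottom of the top.


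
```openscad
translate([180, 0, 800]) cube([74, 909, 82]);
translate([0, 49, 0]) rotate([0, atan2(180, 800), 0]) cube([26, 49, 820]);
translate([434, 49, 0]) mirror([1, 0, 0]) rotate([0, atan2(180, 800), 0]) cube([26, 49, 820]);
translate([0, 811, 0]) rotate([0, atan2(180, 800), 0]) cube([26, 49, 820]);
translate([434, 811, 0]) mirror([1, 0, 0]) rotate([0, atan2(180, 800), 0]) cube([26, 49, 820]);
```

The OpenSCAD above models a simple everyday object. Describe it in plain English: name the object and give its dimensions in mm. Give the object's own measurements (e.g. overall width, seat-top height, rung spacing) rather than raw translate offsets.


A sawhorse. A 74×909×82 mm beam (x, y, z) sits on two A-frame leg pairs. Each pair is two raked legs of 26×49 mm section (49 mm along y) splaying symmetrically in x. Each leg rises 800 mm vertically over 180 mm of horizontal reach and is 820 mm long along its own axis. Every leg's outer bottom edge rests on the floor and its outer top edge meets a bottom edge of the beam — the left legs (tilting toward +x) meet the beam's −x bottom edge, the right legs (their mirror images, tilting toward −x) meet its +x bottom edge — so the leg tops tuck under the beam, the beam's underside is 800 mm above the floor, and the feet are 434 mm apart outside-to-outside with the beam centred between them. The two leg pairs are set in 49 mm from either end of the beam.


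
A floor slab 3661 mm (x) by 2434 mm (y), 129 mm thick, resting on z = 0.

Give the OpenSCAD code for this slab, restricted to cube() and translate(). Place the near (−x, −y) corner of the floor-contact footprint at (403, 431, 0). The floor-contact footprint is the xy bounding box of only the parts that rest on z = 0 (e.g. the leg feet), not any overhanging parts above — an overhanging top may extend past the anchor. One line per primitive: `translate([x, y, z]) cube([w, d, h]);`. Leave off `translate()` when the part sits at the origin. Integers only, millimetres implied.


translate([403, 431, 0]) cube([3661, 2434, 129]);


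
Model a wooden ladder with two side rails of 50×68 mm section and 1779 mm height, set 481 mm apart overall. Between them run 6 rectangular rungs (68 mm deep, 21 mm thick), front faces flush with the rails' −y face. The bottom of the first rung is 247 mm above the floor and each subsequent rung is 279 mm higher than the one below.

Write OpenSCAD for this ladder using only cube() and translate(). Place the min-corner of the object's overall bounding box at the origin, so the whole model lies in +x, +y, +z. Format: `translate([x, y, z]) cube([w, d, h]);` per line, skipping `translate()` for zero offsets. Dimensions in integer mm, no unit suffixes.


cube([50, 68, 1779]);
translate([431, 0, 0]) cube([50, 68, 1779]);
translate([50, 0, 247]) cube([381, 68, 21]);
translate([50, 0, 526]) cube([381, 68, 21]);
translate([50, 0, 805]) cube([381, 68, 21]);
translate([50, 0, 1084]) cube([381, 68, 21]);
translate([50, 0, 1363]) cube([381, 68, 21]);
translate([50, 0, 1642]) cube([381, 68, 21]);


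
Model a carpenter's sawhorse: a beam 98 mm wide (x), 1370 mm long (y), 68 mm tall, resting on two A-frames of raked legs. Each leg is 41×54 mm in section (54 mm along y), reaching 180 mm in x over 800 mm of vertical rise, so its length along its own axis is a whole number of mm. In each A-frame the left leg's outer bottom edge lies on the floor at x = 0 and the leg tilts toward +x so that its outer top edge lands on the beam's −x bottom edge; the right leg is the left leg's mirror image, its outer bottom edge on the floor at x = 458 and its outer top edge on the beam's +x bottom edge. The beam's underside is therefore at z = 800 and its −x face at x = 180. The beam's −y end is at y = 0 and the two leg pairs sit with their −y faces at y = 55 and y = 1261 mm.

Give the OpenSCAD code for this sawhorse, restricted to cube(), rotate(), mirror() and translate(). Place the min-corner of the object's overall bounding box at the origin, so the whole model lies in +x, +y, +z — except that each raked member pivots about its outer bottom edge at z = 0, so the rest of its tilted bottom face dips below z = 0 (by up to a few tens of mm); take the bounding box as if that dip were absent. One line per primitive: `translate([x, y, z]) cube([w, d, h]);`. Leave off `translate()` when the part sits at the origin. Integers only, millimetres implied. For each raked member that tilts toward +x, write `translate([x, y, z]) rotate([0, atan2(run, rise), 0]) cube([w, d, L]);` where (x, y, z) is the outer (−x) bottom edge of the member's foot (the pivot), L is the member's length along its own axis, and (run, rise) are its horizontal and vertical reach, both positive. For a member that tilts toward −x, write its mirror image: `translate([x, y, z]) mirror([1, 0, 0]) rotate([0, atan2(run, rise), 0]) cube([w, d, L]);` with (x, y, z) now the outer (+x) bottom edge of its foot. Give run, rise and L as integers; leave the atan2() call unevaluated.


translate([180, 0, 800]) cube([98, 1370, 68]);
translate([0, 55, 0]) rotate([0, atan2(180, 800), 0]) cube([41, 54, 820]);
translate([458, 55, 0]) mirror([1, 0, 0]) rotate([0, atan2(180, 800), 0]) cube([41, 54, 820]);
translate([0, 1261, 0]) rotate([0, atan2(180, 800), 0]) cube([41, 54, 820]);
translate([458, 1261, 0]) mirror([1, 0, 0]) rotate([0, atan2(180, 800), 0]) cube([41, 54, 820]);


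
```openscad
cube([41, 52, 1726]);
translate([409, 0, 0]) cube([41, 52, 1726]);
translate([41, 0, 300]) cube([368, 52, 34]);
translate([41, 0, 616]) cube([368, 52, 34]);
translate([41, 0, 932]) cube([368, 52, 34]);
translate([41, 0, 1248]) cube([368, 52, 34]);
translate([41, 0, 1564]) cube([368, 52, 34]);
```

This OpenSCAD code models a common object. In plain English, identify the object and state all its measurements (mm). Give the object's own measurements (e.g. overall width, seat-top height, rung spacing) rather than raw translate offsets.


A straight ladder. Two 41×52 mm vertical rails, 1726 mm tall, stand 450 mm apart (outside-to-outside) with their front faces coplanar on the −y side. 5 rungs, each 52 mm deep and 34 mm tall, span between the inner faces of the rails, front faces flush with the rails. The lowest rung's underside is at z = 300 mm and rungs are spaced 316 mm apart (underside to underside).


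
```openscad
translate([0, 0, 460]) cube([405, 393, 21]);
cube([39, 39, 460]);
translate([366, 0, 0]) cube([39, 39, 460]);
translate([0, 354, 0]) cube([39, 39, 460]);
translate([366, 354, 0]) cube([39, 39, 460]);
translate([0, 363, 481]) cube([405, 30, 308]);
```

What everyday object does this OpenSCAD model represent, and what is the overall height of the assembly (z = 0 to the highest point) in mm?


A chair. The overall height is 789 mm.

A slab on four corner posts with a tall panel at the back — a chair. The seat slab sits at z = 460 with thickness 21, and the 308 mm backrest starts at the seat top, so the overall height is 460 + 21 + 308 = 789 mm.


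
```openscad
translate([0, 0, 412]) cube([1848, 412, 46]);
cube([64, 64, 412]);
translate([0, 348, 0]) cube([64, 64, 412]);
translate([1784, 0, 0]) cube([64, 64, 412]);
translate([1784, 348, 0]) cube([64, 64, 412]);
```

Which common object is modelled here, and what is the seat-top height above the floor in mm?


A bench. The seat-top height is 458 mm.

A long slab on four corner posts — a bench. The slab sits at z = 412 with thickness 46, so the top is 412 + 46 = 458 mm.


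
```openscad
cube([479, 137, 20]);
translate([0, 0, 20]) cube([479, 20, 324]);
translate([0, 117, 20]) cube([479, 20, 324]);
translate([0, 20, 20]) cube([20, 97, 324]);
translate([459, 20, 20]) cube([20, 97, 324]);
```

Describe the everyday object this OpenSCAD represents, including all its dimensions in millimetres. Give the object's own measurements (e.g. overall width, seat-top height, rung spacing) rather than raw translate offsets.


An open-topped rectangular box: outside dimensions 479×137×344 mm, with a uniform wall and base thickness of 20 mm. The base is a full 479×137 slab on the floor; four walls sit on top of the base. The front and back walls (the −y and +y sides) span the full width; the two side walls fit between them.


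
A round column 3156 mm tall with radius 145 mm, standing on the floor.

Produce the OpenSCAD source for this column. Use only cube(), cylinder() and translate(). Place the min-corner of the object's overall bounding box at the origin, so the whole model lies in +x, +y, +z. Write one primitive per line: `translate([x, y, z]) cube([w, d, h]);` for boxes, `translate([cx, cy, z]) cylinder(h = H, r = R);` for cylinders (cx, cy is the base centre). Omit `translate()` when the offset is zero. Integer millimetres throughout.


translate([145, 145, 0]) cylinder(h = 3156, r = 145);


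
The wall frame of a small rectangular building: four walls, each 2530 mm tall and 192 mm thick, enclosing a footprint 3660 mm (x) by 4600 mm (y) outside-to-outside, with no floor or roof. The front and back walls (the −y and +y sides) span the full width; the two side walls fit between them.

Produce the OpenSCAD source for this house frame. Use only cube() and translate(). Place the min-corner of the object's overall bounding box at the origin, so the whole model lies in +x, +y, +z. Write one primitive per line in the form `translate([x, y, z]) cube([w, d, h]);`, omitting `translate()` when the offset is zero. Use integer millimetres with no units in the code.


cube([3660, 192, 2530]);
translate([0, 4408, 0]) cube([3660, 192, 2530]);
translate([0, 192, 0]) cube([192, 4216, 2530]);
translate([3468, 192, 0]) cube([192, 4216, 2530]);


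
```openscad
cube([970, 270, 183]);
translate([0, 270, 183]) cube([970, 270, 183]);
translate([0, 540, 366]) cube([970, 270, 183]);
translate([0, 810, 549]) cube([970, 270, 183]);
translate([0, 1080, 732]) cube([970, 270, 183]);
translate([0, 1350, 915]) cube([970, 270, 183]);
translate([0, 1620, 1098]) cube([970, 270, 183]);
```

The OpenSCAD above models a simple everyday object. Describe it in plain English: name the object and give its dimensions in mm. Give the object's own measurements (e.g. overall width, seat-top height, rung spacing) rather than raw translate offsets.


A straight staircase of 7 solid steps. Each step is 970 mm wide (x), 270 mm deep (y, the going) and 183 mm tall (the rise). The first step rests on the floor; each subsequent step sits one going further in +y and one rise higher in +z, directly behind and above the previous step with no overlap.


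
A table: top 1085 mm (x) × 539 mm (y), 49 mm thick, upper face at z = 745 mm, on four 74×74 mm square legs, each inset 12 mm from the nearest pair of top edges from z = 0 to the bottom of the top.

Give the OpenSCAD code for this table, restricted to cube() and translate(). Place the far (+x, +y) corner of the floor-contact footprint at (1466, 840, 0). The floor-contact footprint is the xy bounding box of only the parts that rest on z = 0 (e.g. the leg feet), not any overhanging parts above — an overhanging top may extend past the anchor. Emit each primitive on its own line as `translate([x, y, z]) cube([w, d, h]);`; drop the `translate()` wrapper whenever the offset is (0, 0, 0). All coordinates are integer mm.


translate([393, 313, 696]) cube([1085, 539, 49]);
translate([405, 325, 0]) cube([74, 74, 696]);
translate([1392, 325, 0]) cube([74, 74, 696]);
translate([405, 766, 0]) cube([74, 74, 696]);
translate([1392, 766, 0]) cube([74, 74, 696]);


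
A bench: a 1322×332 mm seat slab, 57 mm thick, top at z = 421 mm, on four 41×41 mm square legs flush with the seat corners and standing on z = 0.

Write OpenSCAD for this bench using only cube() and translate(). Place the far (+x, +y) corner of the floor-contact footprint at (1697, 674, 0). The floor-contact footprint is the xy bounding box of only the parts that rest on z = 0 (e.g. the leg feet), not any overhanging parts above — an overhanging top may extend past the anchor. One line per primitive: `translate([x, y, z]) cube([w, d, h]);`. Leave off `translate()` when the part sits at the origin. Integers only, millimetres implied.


// leg_h = 421 − 57 = 364
translate([375, 342, 364]) cube([1322, 332, 57]);
translate([375, 342, 0]) cube([41, 41, 364]);
translate([375, 633, 0]) cube([41, 41, 364]);
translate([1656, 342, 0]) cube([41, 41, 364]);
translate([1656, 633, 0]) cube([41, 41, 364]);


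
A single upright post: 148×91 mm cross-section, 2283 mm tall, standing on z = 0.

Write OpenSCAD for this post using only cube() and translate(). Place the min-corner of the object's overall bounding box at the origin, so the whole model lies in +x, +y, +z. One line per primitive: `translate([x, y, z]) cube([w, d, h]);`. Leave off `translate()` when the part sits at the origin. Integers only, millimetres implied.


cube([148, 91, 2283]);


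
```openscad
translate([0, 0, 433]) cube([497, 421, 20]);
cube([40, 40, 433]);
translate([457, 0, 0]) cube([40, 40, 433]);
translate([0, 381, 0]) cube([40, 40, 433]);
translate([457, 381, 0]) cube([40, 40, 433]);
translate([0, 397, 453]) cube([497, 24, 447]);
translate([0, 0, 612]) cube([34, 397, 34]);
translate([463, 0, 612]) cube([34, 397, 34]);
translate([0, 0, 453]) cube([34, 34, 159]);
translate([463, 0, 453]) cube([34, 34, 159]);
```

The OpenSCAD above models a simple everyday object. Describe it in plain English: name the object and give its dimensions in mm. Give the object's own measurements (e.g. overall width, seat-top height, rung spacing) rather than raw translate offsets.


A chair. The seat is a 497×421×20 mm slab with its top at z = 453 mm, on four 40×40 mm corner legs (flush with the seat edges, standing on z = 0). A flat backrest 24 mm thick, 447 mm tall, spans the full seat width and rises from the seat top along its +y edge, rear face flush with the rear of the seat. Two armrests of 34×34 mm section run along each side from the seat's front edge to the front of the backrest, top faces 193 mm above the seat top and outer faces flush with the seat's x-edges; a 34×34 mm post under the front of each armrest stands on the seat at the front corner.


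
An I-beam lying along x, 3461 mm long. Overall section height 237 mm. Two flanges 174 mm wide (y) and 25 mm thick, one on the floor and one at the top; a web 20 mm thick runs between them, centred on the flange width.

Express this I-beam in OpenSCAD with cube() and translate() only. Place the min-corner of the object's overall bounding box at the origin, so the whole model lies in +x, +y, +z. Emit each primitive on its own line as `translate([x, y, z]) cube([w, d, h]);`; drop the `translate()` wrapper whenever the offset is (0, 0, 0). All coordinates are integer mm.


cube([3461, 174, 25]);
translate([0, 77, 25]) cube([3461, 20, 187]);
translate([0, 0, 212]) cube([3461, 174, 25]);


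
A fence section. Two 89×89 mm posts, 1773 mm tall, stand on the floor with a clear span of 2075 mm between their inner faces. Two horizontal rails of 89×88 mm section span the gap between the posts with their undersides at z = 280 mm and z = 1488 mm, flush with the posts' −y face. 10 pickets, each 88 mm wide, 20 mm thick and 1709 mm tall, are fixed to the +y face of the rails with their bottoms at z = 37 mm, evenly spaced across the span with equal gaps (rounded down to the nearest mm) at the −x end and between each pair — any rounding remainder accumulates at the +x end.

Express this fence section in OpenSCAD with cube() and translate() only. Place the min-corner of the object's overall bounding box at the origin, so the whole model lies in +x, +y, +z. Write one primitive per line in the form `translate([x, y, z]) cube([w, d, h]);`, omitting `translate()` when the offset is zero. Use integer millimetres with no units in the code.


cube([89, 89, 1773]);
translate([2164, 0, 0]) cube([89, 89, 1773]);
translate([89, 0, 280]) cube([2075, 89, 88]);
translate([89, 0, 1488]) cube([2075, 89, 88]);
translate([197, 89, 37]) cube([88, 20, 1709]);
translate([393, 89, 37]) cube([88, 20, 1709]);
translate([589, 89, 37]) cube([88, 20, 1709]);
translate([785, 89, 37]) cube([88, 20, 1709]);
translate([981, 89, 37]) cube([88, 20, 1709]);
translate([1177, 89, 37]) cube([88, 20, 1709]);
translate([1373, 89, 37]) cube([88, 20, 1709]);
translate([1569, 89, 37]) cube([88, 20, 1709]);
translate([1765, 89, 37]) cube([88, 20, 1709]);
translate([1961, 89, 37]) cube([88, 20, 1709]);


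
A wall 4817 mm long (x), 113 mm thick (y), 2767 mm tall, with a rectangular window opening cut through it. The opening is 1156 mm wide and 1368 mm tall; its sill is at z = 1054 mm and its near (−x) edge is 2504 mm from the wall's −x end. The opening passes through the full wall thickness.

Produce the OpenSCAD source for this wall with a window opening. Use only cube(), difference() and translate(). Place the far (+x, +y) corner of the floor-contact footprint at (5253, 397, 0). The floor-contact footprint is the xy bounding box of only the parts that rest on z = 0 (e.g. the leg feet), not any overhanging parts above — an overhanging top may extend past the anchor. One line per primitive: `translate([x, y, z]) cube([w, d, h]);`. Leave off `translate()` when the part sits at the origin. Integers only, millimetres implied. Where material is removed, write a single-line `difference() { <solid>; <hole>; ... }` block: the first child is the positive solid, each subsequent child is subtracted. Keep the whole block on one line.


difference() { translate([436, 284, 0]) cube([4817, 113, 2767]); translate([2940, 284, 1054]) cube([1156, 113, 1368]); }


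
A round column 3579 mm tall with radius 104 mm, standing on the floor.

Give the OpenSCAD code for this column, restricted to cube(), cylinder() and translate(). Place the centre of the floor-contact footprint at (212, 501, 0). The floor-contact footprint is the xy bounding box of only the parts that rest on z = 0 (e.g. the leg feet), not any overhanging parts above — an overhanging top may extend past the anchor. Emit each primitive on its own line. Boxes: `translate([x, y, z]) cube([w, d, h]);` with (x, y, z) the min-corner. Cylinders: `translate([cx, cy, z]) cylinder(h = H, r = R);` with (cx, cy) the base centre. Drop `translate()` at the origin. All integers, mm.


translate([212, 501, 0]) cylinder(h = 3579, r = 104);


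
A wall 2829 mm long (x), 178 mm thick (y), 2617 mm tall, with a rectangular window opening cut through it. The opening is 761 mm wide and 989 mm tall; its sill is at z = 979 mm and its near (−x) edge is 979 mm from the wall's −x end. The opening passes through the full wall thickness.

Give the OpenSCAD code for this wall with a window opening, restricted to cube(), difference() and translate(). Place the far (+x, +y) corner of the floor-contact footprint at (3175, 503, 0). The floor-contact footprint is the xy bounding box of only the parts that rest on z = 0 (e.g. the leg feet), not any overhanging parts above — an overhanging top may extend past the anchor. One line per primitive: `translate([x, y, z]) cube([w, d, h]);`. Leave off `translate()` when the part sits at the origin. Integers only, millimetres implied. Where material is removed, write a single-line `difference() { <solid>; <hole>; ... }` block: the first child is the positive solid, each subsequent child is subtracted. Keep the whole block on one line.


difference() { translate([346, 325, 0]) cube([2829, 178, 2617]); translate([1325, 325, 979]) cube([761, 178, 989]); }


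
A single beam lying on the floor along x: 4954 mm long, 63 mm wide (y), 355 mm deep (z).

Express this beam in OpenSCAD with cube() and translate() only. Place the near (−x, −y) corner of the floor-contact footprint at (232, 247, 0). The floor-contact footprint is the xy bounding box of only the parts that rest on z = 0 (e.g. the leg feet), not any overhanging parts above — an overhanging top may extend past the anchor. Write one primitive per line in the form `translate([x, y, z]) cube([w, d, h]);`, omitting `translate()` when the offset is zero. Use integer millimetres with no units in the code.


translate([232, 247, 0]) cube([4954, 63, 355]);


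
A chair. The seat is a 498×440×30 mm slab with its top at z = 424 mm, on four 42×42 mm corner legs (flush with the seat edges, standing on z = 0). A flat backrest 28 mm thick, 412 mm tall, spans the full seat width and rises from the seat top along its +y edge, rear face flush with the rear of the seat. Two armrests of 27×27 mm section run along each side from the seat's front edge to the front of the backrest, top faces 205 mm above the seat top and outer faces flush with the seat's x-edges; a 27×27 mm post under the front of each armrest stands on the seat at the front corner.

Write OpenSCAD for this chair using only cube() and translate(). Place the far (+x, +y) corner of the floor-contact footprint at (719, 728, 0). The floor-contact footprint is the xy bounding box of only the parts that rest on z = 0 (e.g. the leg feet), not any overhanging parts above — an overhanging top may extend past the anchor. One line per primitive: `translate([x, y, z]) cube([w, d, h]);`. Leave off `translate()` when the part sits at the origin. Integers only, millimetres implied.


translate([221, 288, 394]) cube([498, 440, 30]);
translate([221, 288, 0]) cube([42, 42, 394]);
translate([677, 288, 0]) cube([42, 42, 394]);
translate([221, 686, 0]) cube([42, 42, 394]);
translate([677, 686, 0]) cube([42, 42, 394]);
translate([221, 700, 424]) cube([498, 28, 412]);
translate([221, 288, 602]) cube([27, 412, 27]);
translate([692, 288, 602]) cube([27, 412, 27]);
translate([221, 288, 424]) cube([27, 27, 178]);
translate([692, 288, 424]) cube([27, 27, 178]);


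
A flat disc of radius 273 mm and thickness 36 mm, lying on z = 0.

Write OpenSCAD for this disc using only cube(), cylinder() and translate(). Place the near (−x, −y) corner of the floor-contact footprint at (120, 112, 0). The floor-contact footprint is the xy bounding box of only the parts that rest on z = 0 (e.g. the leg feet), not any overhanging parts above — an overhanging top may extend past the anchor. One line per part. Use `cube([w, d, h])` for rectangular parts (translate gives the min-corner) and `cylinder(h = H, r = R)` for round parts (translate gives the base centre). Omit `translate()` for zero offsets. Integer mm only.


translate([393, 385, 0]) cylinder(h = 36, r = 273);


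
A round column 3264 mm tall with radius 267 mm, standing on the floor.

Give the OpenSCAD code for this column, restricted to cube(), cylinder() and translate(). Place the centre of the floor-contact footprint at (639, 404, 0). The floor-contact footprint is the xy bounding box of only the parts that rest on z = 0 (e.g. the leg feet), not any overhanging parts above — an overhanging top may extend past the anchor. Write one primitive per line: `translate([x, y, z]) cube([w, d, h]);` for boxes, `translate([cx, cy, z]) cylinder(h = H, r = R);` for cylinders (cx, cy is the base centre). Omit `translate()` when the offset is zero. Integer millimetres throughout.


translate([639, 404, 0]) cylinder(h = 3264, r = 267);


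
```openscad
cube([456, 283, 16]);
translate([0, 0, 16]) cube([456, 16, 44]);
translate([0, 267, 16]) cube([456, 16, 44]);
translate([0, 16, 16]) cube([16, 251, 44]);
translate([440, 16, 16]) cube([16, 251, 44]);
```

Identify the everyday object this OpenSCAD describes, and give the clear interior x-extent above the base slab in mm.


An open box. The internal width is 424 mm.

A 456×283 base slab with four walls standing on it — an open box. The base is 456 mm wide and the walls are 16 mm thick, so the internal width is 456 − 2 × 16 = 424 mm.


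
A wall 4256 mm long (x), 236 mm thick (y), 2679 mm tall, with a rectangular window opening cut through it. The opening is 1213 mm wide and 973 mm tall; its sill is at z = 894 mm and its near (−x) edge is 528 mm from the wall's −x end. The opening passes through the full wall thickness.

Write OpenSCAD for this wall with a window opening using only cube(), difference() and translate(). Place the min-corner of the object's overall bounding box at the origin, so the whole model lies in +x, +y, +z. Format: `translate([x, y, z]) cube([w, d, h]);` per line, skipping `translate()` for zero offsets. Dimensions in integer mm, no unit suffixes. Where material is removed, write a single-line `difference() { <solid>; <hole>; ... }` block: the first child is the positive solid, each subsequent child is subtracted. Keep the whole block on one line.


difference() { cube([4256, 236, 2679]); translate([528, 0, 894]) cube([1213, 236, 973]); }


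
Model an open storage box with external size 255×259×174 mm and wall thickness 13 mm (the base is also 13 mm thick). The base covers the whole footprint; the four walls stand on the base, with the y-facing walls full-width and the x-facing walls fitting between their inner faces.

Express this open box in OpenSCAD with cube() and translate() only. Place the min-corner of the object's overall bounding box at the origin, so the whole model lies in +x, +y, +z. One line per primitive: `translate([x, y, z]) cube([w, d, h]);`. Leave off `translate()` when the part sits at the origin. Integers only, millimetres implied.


cube([255, 259, 13]);
translate([0, 0, 13]) cube([255, 13, 161]);
translate([0, 246, 13]) cube([255, 13, 161]);
translate([0, 13, 13]) cube([13, 233, 161]);
translate([242, 13, 13]) cube([13, 233, 161]);


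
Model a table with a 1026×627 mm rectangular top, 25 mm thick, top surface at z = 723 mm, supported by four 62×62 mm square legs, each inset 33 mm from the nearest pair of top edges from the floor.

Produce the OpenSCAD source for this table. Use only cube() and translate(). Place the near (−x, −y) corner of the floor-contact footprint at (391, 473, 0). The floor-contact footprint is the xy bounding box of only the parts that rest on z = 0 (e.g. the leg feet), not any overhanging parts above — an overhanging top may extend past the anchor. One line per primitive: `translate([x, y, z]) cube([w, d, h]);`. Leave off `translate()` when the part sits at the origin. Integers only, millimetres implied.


translate([358, 440, 698]) cube([1026, 627, 25]);
translate([391, 473, 0]) cube([62, 62, 698]);
translate([1289, 473, 0]) cube([62, 62, 698]);
translate([391, 972, 0]) cube([62, 62, 698]);
translate([1289, 972, 0]) cube([62, 62, 698]);


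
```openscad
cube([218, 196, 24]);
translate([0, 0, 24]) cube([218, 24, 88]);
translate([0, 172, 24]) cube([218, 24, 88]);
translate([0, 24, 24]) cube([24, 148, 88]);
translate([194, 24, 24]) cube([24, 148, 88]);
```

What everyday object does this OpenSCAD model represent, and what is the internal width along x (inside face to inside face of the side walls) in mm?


An open box. The internal width is 170 mm.

A 218×196 base slab with four walls standing on it — an open box. The base is 218 mm wide and the walls are 24 mm thick, so the internal width is 218 − 2 × 24 = 170 mm.


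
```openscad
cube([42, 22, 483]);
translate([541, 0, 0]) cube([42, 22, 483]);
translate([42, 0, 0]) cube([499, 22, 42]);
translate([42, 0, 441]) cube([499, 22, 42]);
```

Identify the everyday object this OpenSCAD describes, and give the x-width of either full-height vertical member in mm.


A picture frame. The border width is 42 mm.

Four thin pieces enclosing a rectangular opening — a picture frame. The two full-height stiles are 483 mm tall; the top rail sits at z = 441 and is 42 mm tall, so the border above the opening is 483 − 441 = 42 mm, matching the stile x-width.


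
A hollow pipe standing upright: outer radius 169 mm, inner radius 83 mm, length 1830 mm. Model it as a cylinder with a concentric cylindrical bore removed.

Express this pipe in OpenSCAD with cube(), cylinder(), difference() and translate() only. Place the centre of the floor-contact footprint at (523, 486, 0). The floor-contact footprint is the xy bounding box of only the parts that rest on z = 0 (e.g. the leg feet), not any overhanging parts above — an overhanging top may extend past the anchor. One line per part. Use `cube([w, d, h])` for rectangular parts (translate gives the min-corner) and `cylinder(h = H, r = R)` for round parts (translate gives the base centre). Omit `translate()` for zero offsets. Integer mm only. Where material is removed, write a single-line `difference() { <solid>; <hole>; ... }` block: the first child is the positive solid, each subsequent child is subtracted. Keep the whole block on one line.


difference() { translate([523, 486, 0]) cylinder(h = 1830, r = 169); translate([523, 486, 0]) cylinder(h = 1830, r = 83); }
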